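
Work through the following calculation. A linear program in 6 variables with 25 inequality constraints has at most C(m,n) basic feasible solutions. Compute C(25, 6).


Each vertex corresponds to some choice of n active constraints out of m, so the number of vertices is at most C(m, n) = m! / (n!(m-n)!).
m = 25, n = 6
Numerator: 25 * 24 * 23 * 22 * 21 * 20
Denominator: 6! = 720
C(25, 6) = 177100


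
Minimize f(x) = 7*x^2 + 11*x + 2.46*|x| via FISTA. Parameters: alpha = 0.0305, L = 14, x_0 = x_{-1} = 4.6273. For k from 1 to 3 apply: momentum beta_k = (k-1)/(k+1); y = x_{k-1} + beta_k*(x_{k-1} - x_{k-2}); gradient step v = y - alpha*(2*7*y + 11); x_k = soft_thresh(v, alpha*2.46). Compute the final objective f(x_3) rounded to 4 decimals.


FISTA on f(x) = 7*x^2 + 11*x + 2.46*|x|
L = 14, alpha = 0.0305
Iteration 1: beta = 0.0, y = 4.6273 + 0.0*(4.6273 - 4.6273) = 4.6273
  grad(y) = 75.7822, v = y - alpha*grad = 2.3159
  prox(v) = soft_thresh(2.3159, 0.075) = 2.2409
Iteration 2: beta = 0.3333, y = 2.2409 + 0.3333*(2.2409 - 4.6273) = 1.4455
  grad(y) = 31.2363, v = y - alpha*grad = 0.4927
  prox(v) = soft_thresh(0.4927, 0.075) = 0.4177
Iteration 3: beta = 0.5, y = 0.4177 + 0.5*(0.4177 - 2.2409) = -0.4939
  grad(y) = 4.0856, v = y - alpha*grad = -0.6185
  prox(v) = soft_thresh(-0.6185, 0.075) = -0.5435
f(x_3) = 7*(-0.5435)^2 + 11*(-0.5435) + 2.46*|-0.5435| = -2.5737


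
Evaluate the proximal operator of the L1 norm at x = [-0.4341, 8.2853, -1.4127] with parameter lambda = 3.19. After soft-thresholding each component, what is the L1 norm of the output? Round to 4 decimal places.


Soft-thresholding with lambda = 3.19:
prox(-0.4341) = sign(-0.4341)*max(|-0.4341| - 3.19, 0) = 0.0
prox(8.2853) = sign(8.2853)*max(|8.2853| - 3.19, 0) = 5.0953
prox(-1.4127) = sign(-1.4127)*max(|-1.4127| - 3.19, 0) = 0.0
prox(x) = [0.0, 5.0953, 0.0]
||prox(x)||_1 = 0.0 + 5.0953 + 0.0 = 5.0953


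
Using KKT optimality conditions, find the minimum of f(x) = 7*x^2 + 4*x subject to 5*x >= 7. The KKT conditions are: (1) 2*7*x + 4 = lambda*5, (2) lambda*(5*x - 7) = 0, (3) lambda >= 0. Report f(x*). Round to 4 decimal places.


Step 1: Try lambda = 0 (constraint inactive).
x_unc = -4/(2*7) = -0.2857
Check: 5*-0.2857 = -1.4285 < 7 -- violated!
Step 2: Constraint must be active: 5*x = 7
x* = 7/5 = 1.4
lambda = (2*7*1.4 + 4)/5 = 4.72
Step 3: Compute optimal value.
f(x*) = 7*1.4^2 + 4*1.4 = 19.32


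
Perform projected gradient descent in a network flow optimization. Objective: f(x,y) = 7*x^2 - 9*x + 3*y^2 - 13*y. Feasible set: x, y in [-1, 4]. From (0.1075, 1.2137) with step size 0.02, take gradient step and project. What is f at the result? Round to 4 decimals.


Step 1: Compute gradient at (0.1075, 1.2137).
grad_x = 2*7*0.1075 - 9 = -7.495
grad_y = 2*3*1.2137 - 13 = -5.7178
Step 2: Gradient step.
x_raw = 0.1075 - 0.02*-7.495 = 0.2574
y_raw = 1.2137 - 0.02*-5.7178 = 1.3281
Step 3: Project onto [-1, 4].
x_proj = clip(0.2574) = 0.2574
y_proj = clip(1.3281) = 1.3281
Step 4: Evaluate f.
f(0.2574, 1.3281) = -13.8263


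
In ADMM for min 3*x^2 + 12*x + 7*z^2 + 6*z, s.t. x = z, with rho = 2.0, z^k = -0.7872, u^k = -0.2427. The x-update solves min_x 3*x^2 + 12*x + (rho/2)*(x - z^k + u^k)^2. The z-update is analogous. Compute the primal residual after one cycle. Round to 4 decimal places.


ADMM iteration with rho = 2.0, z^k = -0.7872, u^k = -0.2427
Step 1: x-update.
Minimize 3*x^2 + 12*x + (2.0/2)*(x + 0.7872 - 0.2427)^2
FOC: (2*3 + 2.0)*x = -12 + 2.0*(-0.7872 + 0.2427)
x^{k+1} = -1.6361
Step 2: z-update.
Minimize 7*z^2 + 6*z + (2.0/2)*(-1.6361 - z - 0.2427)^2
FOC: (2*7 + 2.0)*z = -6 + 2.0*(-1.6361 - 0.2427)
z^{k+1} = -0.6099
Step 3: u-update.
u^{k+1} = -0.2427 - 1.6361 + 0.6099 = -1.269
Step 4: Primal residual = |-1.6361 + 0.6099| = 1.0263


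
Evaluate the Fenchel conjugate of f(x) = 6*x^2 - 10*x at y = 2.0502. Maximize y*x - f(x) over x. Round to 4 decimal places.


f*(y) = sup_x {y*x - a*x^2 - b*x} = sup_x {(y-b)*x - a*x^2}
FOC: (y - b) - 2a*x = 0 => x* = (y - b)/(2a)
x* = (2.0502 + 10)/(2*6) = 1.0042
f*(2.0502) = (y-b)^2/(4a) = (2.0502 + 10)^2/(4*6)
= 145.2073/24 = 6.0503


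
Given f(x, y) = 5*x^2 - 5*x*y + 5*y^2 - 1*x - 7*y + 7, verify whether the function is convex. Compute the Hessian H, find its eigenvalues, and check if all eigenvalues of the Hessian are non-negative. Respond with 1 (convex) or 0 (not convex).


The Hessian of f(x,y) = 5*x^2 - 5*x*y + 5*y^2 - 1*x - 7*y + 7 is:
H = [[10, -5], [-5, 10]]
Trace = 10 + 10 = 20
Determinant = 10*10 - (-5)^2 = 75
Discriminant = (20)^2 - 4*75 = 100.0
Eigenvalues: lambda_1 = 5.0, lambda_2 = 15.0
The function is convex.

1


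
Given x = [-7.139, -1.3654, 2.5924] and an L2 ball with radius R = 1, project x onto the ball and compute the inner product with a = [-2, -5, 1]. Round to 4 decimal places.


Step 1: Compute ||x|| (intermediates to 6 decimals).
||x|| = sqrt((-7.139)^2 + (-1.3654)^2 + 2.5924^2) = 7.716876
Step 2: Project.
Since ||x|| > R, scale = R/||x|| = 1/7.716876 = 0.129586, proj(x) = scale * x
proj(x) = [-0.925114, -0.176937, 0.335939]
Step 3: Dot product.
a^T * proj(x) = -2*(-0.925114) - 5*(-0.176937) + 1*0.335939 = 3.0709


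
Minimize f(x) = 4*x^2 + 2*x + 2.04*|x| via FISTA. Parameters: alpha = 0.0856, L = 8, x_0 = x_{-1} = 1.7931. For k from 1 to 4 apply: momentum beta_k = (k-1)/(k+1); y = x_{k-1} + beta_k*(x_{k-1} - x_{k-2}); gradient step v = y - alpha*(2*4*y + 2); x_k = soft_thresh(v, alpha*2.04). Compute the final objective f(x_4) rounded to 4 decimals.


FISTA on f(x) = 4*x^2 + 2*x + 2.04*|x|
L = 8, alpha = 0.0856
Iteration 1: beta = 0.0, y = 1.7931 + 0.0*(1.7931 - 1.7931) = 1.7931
  grad(y) = 16.3448, v = y - alpha*grad = 0.394
  prox(v) = soft_thresh(0.394, 0.1746) = 0.2194
Iteration 2: beta = 0.3333, y = 0.2194 + 0.3333*(0.2194 - 1.7931) = -0.3052
  grad(y) = -0.4417, v = y - alpha*grad = -0.2674
  prox(v) = soft_thresh(-0.2674, 0.1746) = -0.0928
Iteration 3: beta = 0.5, y = -0.0928 + 0.5*(-0.0928 - 0.2194) = -0.2489
  grad(y) = 0.0092, v = y - alpha*grad = -0.2496
  prox(v) = soft_thresh(-0.2496, 0.1746) = -0.075
Iteration 4: beta = 0.6, y = -0.075 + 0.6*(-0.075 + 0.0928) = -0.0644
  grad(y) = 1.4852, v = y - alpha*grad = -0.1915
  prox(v) = soft_thresh(-0.1915, 0.1746) = -0.0169
f(x_4) = 4*(-0.0169)^2 + 2*(-0.0169) + 2.04*|-0.0169| = 0.0018


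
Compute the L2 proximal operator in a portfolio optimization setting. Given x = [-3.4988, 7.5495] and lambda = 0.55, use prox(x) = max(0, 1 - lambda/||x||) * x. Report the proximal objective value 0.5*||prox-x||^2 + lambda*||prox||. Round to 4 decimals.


Step 1: Compute ||x||.
||x|| = 8.3209
Step 2: Compute scaling factor.
scale = max(0, 1 - 0.55/8.3209) = 0.9339
Step 3: prox(x) = [-3.2675, 7.0505]
||prox(x)|| = 7.7709
Step 4: Proximal objective.
0.5*||prox-x||^2 = 0.1513
lambda*||prox|| = 4.274
Total = 4.4252


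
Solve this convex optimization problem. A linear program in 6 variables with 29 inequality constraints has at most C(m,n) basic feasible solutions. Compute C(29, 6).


Each vertex corresponds to some choice of n active constraints out of m, so the number of vertices is at most C(m, n) = m! / (n!(m-n)!).
m = 29, n = 6
Numerator: 29 * 28 * 27 * 26 * 25 * 24
Denominator: 6! = 720
C(29, 6) = 475020


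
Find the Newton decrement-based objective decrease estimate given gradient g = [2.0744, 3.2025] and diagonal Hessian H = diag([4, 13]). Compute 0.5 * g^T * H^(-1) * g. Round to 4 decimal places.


Step 1: H is diagonal, so H^(-1) * g = [0.5186, 0.2463].
Step 2: g^T H^(-1) g = sum_i g_i^2 / H_ii
  = (2.0744)^2/4 + (3.2025)^2/13
  = 1.0758 + 0.7889 = 1.8647
Step 3: Objective decrease = 0.5 * g^T H^(-1) g = 0.9324


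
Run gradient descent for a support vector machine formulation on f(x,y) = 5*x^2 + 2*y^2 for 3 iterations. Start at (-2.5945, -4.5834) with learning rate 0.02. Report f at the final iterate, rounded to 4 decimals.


Gradient descent on f(x,y) = 5*x^2 + 2*y^2.
Starting point: (-2.5945, -4.5834), alpha = 0.02
Step 1: grad_x = 2*5*-2.5945 = -25.945, grad_y = 2*2*-4.5834 = -18.3336
  x_1 = -2.5945 - 0.02*-25.945 = -2.0756
  y_1 = -4.5834 - 0.02*-18.3336 = -4.2167
Step 2: grad_x = 2*5*-2.0756 = -20.756, grad_y = 2*2*-4.2167 = -16.8669
  x_2 = -2.0756 - 0.02*-20.756 = -1.6605
  y_2 = -4.2167 - 0.02*-16.8669 = -3.8794
Step 3: grad_x = 2*5*-1.6605 = -16.6048, grad_y = 2*2*-3.8794 = -15.5176
  x_3 = -1.6605 - 0.02*-16.6048 = -1.3284
  y_3 = -3.8794 - 0.02*-15.5176 = -3.569
f(-1.3284, -3.569) = 5*(-1.3284)^2 + 2*(-3.569)^2 = 34.2991


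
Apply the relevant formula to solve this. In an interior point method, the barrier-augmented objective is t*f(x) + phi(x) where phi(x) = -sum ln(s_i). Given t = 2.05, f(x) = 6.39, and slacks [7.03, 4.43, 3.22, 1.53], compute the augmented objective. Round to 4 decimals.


Step 1: Compute log-barrier.
ln values: [1.9502, 1.4884, 1.1694, 0.4253]
phi = -(1.9502 + 1.4884 + 1.1694 + 0.4253) = -5.0332
Step 2: Compute augmented objective.
t*f(x) = 2.05*6.39 = 13.0995
Total = 13.0995 - 5.0332 = 8.0663


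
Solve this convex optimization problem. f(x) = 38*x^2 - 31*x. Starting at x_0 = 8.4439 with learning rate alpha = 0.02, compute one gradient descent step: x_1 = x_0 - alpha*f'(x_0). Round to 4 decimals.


We compute the gradient at x_0 and apply the update.
f'(x) = 76*x - 31
f'(8.4439) = 76*8.4439 - 31 = 610.7364
x_1 = 8.4439 - 0.02*610.7364 = -3.7708


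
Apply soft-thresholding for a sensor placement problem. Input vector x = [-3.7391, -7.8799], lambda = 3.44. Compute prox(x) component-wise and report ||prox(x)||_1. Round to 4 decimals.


Soft-thresholding with lambda = 3.44:
prox(-3.7391) = sign(-3.7391)*max(|-3.7391| - 3.44, 0) = -0.2991
prox(-7.8799) = sign(-7.8799)*max(|-7.8799| - 3.44, 0) = -4.4399
prox(x) = [-0.2991, -4.4399]
||prox(x)||_1 = 0.2991 + 4.4399 = 4.739


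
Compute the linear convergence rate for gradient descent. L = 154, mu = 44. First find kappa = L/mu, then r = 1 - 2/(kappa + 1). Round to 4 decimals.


Step 1: Compute the condition number.
kappa = L/mu = 154/44 = 3.5
Step 2: Compute the convergence rate.
r = 1 - 2/(kappa + 1) = 1 - 2*mu/(L + mu) = (L - mu)/(L + mu) = 110/198 = 0.5556


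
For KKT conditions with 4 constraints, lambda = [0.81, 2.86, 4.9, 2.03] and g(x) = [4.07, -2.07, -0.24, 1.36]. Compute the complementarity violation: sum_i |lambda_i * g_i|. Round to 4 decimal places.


KKT complementary slackness check:
lambda_1 * g_1 = 0.81 * 4.07 = 3.2967
lambda_2 * g_2 = 2.86 * -2.07 = -5.9202
lambda_3 * g_3 = 4.9 * -0.24 = -1.176
lambda_4 * g_4 = 2.03 * 1.36 = 2.7608
Total violation = 3.2967 + 5.9202 + 1.176 + 2.7608 = 13.1537


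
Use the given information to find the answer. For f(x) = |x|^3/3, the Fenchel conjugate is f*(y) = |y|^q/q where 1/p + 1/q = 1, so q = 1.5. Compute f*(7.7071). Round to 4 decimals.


The conjugate exponent q satisfies 1/p + 1/q = 1.
p = 3, so q = 3/(3 - 1) = 1.5
|y|^q = 7.7071^1.5 = 21.3962
f*(7.7071) = 21.3962 / 1.5 = 14.2641


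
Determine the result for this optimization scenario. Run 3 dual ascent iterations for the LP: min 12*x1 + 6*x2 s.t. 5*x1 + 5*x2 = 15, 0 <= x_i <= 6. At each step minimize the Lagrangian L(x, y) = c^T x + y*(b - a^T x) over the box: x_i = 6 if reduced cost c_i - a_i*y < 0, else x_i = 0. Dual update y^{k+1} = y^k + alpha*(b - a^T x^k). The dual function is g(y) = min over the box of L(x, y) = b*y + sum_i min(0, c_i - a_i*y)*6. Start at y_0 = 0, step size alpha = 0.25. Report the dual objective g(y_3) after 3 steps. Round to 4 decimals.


Dual ascent for LP: min 12*x1 + 6*x2, 5*x1 + 5*x2 = 15, 0 <= x_i <= 6
Step 1: y^k = 0.0, reduced costs: (12.0, 6.0)
  x^k = (0.0, 0.0), subgradient = b - a^T x = 15.0
  y^{k+1} = 0.0 + 0.25*15.0 = 3.75
Step 2: y^k = 3.75, reduced costs: (-6.75, -12.75)
  x^k = (6.0, 6.0), subgradient = b - a^T x = -45.0
  y^{k+1} = 3.75 + 0.25*-45.0 = -7.5
Step 3: y^k = -7.5, reduced costs: (49.5, 43.5)
  x^k = (0.0, 0.0), subgradient = b - a^T x = 15.0
  y^{k+1} = -7.5 + 0.25*15.0 = -3.75
Dual objective at y_3 = -3.75: reduced costs (30.75, 24.75), box minimizer x = (0.0, 0.0)
g(y_3) = b*y + (c1 - a1*y)*x1 + (c2 - a2*y)*x2 = 15*(-3.75) + 30.75*0.0 + 24.75*0.0 = -56.25 + 0.0 + 0.0 = -56.25


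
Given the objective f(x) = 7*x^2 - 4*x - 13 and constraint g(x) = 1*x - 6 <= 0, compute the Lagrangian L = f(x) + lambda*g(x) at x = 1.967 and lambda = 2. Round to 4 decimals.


Step 1: Evaluate f(x).
f(1.967) = 7*1.967^2 - 4*1.967 - 13 = 6.2156
Step 2: Evaluate g(x).
g(1.967) = 1*1.967 - 6 = -4.033
Step 3: Compute Lagrangian.
L = 6.2156 + 2*-4.033 = -1.8504


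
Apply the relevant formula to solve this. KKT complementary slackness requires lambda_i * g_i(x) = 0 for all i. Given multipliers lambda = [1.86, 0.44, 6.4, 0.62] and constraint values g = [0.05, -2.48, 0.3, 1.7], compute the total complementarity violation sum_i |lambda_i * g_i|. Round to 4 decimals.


KKT complementary slackness check:
lambda_1 * g_1 = 1.86 * 0.05 = 0.093
lambda_2 * g_2 = 0.44 * -2.48 = -1.0912
lambda_3 * g_3 = 6.4 * 0.3 = 1.92
lambda_4 * g_4 = 0.62 * 1.7 = 1.054
Total violation = 0.093 + 1.0912 + 1.92 + 1.054 = 4.1582


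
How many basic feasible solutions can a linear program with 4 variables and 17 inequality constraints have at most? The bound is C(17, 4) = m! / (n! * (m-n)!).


Each vertex corresponds to some choice of n active constraints out of m, so the number of vertices is at most C(m, n) = m! / (n!(m-n)!).
m = 17, n = 4
Numerator: 17 * 16 * 15 * 14
Denominator: 4! = 24
C(17, 4) = 2380


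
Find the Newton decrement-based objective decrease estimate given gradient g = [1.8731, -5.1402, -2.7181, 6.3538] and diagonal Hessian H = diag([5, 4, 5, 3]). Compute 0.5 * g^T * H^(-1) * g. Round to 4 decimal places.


Step 1: H is diagonal, so H^(-1) * g = [0.3746, -1.2851, -0.5436, 2.1179].
Step 2: g^T H^(-1) g = sum_i g_i^2 / H_ii
  = (1.8731)^2/5 + (-5.1402)^2/4 + (-2.7181)^2/5 + (6.3538)^2/3
  = 0.7017 + 6.6054 + 1.4776 + 13.4569 = 22.2417
Step 3: Objective decrease = 0.5 * g^T H^(-1) g = 11.1208


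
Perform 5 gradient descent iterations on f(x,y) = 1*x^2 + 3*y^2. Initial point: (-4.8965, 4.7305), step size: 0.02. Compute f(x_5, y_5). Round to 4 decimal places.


Gradient descent on f(x,y) = 1*x^2 + 3*y^2.
Starting point: (-4.8965, 4.7305), alpha = 0.02
Step 1: grad_x = 2*1*-4.8965 = -9.793, grad_y = 2*3*4.7305 = 28.383
  x_1 = -4.8965 - 0.02*-9.793 = -4.7006
  y_1 = 4.7305 - 0.02*28.383 = 4.1628
Step 2: grad_x = 2*1*-4.7006 = -9.4013, grad_y = 2*3*4.1628 = 24.977
  x_2 = -4.7006 - 0.02*-9.4013 = -4.5126
  y_2 = 4.1628 - 0.02*24.977 = 3.6633
Step 3: grad_x = 2*1*-4.5126 = -9.0252, grad_y = 2*3*3.6633 = 21.9798
  x_3 = -4.5126 - 0.02*-9.0252 = -4.3321
  y_3 = 3.6633 - 0.02*21.9798 = 3.2237
Step 4: grad_x = 2*1*-4.3321 = -8.6642, grad_y = 2*3*3.2237 = 19.3422
  x_4 = -4.3321 - 0.02*-8.6642 = -4.1588
  y_4 = 3.2237 - 0.02*19.3422 = 2.8369
Step 5: grad_x = 2*1*-4.1588 = -8.3177, grad_y = 2*3*2.8369 = 17.0212
  x_5 = -4.1588 - 0.02*-8.3177 = -3.9925
  y_5 = 2.8369 - 0.02*17.0212 = 2.4964
f(-3.9925, 2.4964) = 1*(-3.9925)^2 + 3*2.4964^2 = 34.6364


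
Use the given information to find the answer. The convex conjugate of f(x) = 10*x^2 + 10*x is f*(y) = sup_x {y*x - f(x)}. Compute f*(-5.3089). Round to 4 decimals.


f*(y) = sup_x {y*x - a*x^2 - b*x} = sup_x {(y-b)*x - a*x^2}
FOC: (y - b) - 2a*x = 0 => x* = (y - b)/(2a)
x* = (-5.3089 - 10)/(2*10) = -0.7654
f*(-5.3089) = (y-b)^2/(4a) = (-5.3089 - 10)^2/(4*10)
= 234.3624/40 = 5.8591


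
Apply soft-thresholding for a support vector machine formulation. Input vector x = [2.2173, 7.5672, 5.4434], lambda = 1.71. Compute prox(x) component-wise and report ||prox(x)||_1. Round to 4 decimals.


Soft-thresholding with lambda = 1.71:
prox(2.2173) = sign(2.2173)*max(|2.2173| - 1.71, 0) = 0.5073
prox(7.5672) = sign(7.5672)*max(|7.5672| - 1.71, 0) = 5.8572
prox(5.4434) = sign(5.4434)*max(|5.4434| - 1.71, 0) = 3.7334
prox(x) = [0.5073, 5.8572, 3.7334]
||prox(x)||_1 = 0.5073 + 5.8572 + 3.7334 = 10.0979


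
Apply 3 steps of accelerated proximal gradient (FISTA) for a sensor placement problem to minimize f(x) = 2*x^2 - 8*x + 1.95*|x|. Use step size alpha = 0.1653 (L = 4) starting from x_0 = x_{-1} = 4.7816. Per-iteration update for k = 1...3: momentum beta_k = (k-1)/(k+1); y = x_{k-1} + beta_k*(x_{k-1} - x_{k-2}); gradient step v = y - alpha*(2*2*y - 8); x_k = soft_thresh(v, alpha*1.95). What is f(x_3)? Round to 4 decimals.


FISTA on f(x) = 2*x^2 - 8*x + 1.95*|x|
L = 4, alpha = 0.1653
Iteration 1: beta = 0.0, y = 4.7816 + 0.0*(4.7816 - 4.7816) = 4.7816
  grad(y) = 11.1264, v = y - alpha*grad = 2.9424
  prox(v) = soft_thresh(2.9424, 0.3223) = 2.6201
Iteration 2: beta = 0.3333, y = 2.6201 + 0.3333*(2.6201 - 4.7816) = 1.8996
  grad(y) = -0.4018, v = y - alpha*grad = 1.966
  prox(v) = soft_thresh(1.966, 0.3223) = 1.6436
Iteration 3: beta = 0.5, y = 1.6436 + 0.5*(1.6436 - 2.6201) = 1.1554
  grad(y) = -3.3783, v = y - alpha*grad = 1.7139
  prox(v) = soft_thresh(1.7139, 0.3223) = 1.3915
f(x_3) = 2*1.3915^2 - 8*1.3915 + 1.95*|1.3915| = -4.546


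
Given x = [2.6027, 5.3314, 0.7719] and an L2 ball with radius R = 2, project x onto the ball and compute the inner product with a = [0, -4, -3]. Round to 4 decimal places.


Step 1: Compute ||x|| (intermediates to 6 decimals).
||x|| = sqrt(2.6027^2 + 5.3314^2 + 0.7719^2) = 5.982784
Step 2: Project.
Since ||x|| > R, scale = R/||x|| = 2/5.982784 = 0.334293, proj(x) = scale * x
proj(x) = [0.870064, 1.78225, 0.258041]
Step 3: Dot product.
a^T * proj(x) = 0*0.870064 - 4*1.78225 - 3*0.258041 = -7.9031


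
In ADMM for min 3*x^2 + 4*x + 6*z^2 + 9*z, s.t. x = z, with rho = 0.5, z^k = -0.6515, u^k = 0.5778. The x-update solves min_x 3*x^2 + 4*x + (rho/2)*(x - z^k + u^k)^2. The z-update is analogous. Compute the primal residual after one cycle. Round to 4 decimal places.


ADMM iteration with rho = 0.5, z^k = -0.6515, u^k = 0.5778
Step 1: x-update.
Minimize 3*x^2 + 4*x + (0.5/2)*(x + 0.6515 + 0.5778)^2
FOC: (2*3 + 0.5)*x = -4 + 0.5*(-0.6515 - 0.5778)
x^{k+1} = -0.7099
Step 2: z-update.
Minimize 6*z^2 + 9*z + (0.5/2)*(-0.7099 - z + 0.5778)^2
FOC: (2*6 + 0.5)*z = -9 + 0.5*(-0.7099 + 0.5778)
z^{k+1} = -0.7253
Step 3: u-update.
u^{k+1} = 0.5778 - 0.7099 + 0.7253 = 0.5931
Step 4: Primal residual = |-0.7099 + 0.7253| = 0.0153


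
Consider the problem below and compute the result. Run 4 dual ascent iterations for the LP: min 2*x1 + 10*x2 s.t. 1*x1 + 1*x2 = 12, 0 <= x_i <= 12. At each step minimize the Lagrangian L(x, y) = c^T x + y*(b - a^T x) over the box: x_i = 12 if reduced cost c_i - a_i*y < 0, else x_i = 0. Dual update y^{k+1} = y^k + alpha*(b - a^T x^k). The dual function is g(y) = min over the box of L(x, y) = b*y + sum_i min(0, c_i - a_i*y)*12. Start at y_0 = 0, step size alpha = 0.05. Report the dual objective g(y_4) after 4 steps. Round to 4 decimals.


Dual ascent for LP: min 2*x1 + 10*x2, 1*x1 + 1*x2 = 12, 0 <= x_i <= 12
Step 1: y^k = 0.0, reduced costs: (2.0, 10.0)
  x^k = (0.0, 0.0), subgradient = b - a^T x = 12.0
  y^{k+1} = 0.0 + 0.05*12.0 = 0.6
Step 2: y^k = 0.6, reduced costs: (1.4, 9.4)
  x^k = (0.0, 0.0), subgradient = b - a^T x = 12.0
  y^{k+1} = 0.6 + 0.05*12.0 = 1.2
Step 3: y^k = 1.2, reduced costs: (0.8, 8.8)
  x^k = (0.0, 0.0), subgradient = b - a^T x = 12.0
  y^{k+1} = 1.2 + 0.05*12.0 = 1.8
Step 4: y^k = 1.8, reduced costs: (0.2, 8.2)
  x^k = (0.0, 0.0), subgradient = b - a^T x = 12.0
  y^{k+1} = 1.8 + 0.05*12.0 = 2.4
Dual objective at y_4 = 2.4: reduced costs (-0.4, 7.6), box minimizer x = (12.0, 0.0)
g(y_4) = b*y + (c1 - a1*y)*x1 + (c2 - a2*y)*x2 = 12*2.4 + (-0.4)*12.0 + 7.6*0.0 = 28.8 - 4.8 + 0.0 = 24.0


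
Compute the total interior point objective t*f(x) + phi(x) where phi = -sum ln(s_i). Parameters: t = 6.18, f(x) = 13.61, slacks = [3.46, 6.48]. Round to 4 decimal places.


Step 1: Compute log-barrier.
ln values: [1.2413, 1.8687]
phi = -(1.2413 + 1.8687) = -3.11
Step 2: Compute augmented objective.
t*f(x) = 6.18*13.61 = 84.1098
Total = 84.1098 - 3.11 = 80.9998


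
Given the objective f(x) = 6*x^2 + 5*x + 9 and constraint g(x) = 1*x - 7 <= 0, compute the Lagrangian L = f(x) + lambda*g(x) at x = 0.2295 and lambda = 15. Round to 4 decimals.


Step 1: Evaluate f(x).
f(0.2295) = 6*0.2295^2 + 5*0.2295 + 9 = 10.4635
Step 2: Evaluate g(x).
g(0.2295) = 1*0.2295 - 7 = -6.7705
Step 3: Compute Lagrangian.
L = 10.4635 + 15*-6.7705 = -91.094


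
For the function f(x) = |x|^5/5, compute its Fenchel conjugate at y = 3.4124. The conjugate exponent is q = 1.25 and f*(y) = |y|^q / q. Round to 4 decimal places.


The conjugate exponent q satisfies 1/p + 1/q = 1.
p = 5, so q = 5/(5 - 1) = 1.25
|y|^q = 3.4124^1.25 = 4.6379
f*(3.4124) = 4.6379 / 1.25 = 3.7104


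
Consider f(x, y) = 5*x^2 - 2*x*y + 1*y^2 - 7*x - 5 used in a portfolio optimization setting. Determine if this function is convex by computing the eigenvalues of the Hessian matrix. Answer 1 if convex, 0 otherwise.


The Hessian of f(x,y) = 5*x^2 - 2*x*y + 1*y^2 - 7*x - 5 is:
H = [[10, -2], [-2, 2]]
Trace = 10 + 2 = 12
Determinant = 10*2 - (-2)^2 = 16
Discriminant = (12)^2 - 4*16 = 80.0
Eigenvalues: lambda_1 = 1.5279, lambda_2 = 10.4721
The function is convex.

1


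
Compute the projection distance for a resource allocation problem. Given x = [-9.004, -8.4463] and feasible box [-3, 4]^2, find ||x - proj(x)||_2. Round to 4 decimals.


Project each component onto [-3, 4].
clip(-9.004) = -3.0, clip(-8.4463) = -3.0
Projection = [-3.0, -3.0]
Squared diffs: [36.048, 29.6622]
Distance = sqrt(65.7102) = 8.1062


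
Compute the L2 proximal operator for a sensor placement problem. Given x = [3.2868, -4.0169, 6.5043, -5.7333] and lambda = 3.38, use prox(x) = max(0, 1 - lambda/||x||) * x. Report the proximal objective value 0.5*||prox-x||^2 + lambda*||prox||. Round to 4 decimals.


Step 1: Compute ||x||.
||x|| = 10.1052
Step 2: Compute scaling factor.
scale = max(0, 1 - 3.38/10.1052) = 0.6655
Step 3: prox(x) = [2.1874, -2.6733, 4.3287, -3.8156]
||prox(x)|| = 6.7252
Step 4: Proximal objective.
0.5*||prox-x||^2 = 5.7122
lambda*||prox|| = 22.7312
Total = 28.4434


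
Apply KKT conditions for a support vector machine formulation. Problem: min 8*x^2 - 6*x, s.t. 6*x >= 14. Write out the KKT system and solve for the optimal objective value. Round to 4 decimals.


Step 1: Try lambda = 0 (constraint inactive).
x_unc = 6/(2*8) = 0.375
Check: 6*0.375 = 2.25 < 14 -- violated!
Step 2: Constraint must be active: 6*x = 14
x* = 14/6 = 7/3 = 2.3333 (rounded; the exact value 7/3 is used below)
lambda = (2*8*(7/3) - 6)/6 = 5.2222
Step 3: Compute optimal value.
f(x*) = 8*(7/3)^2 - 6*(7/3) = 29.5556


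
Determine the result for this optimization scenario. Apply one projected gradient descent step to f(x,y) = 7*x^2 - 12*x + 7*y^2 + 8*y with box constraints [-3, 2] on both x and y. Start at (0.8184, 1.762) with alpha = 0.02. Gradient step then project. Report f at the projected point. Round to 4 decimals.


Step 1: Compute gradient at (0.8184, 1.762).
grad_x = 2*7*0.8184 - 12 = -0.5424
grad_y = 2*7*1.762 + 8 = 32.668
Step 2: Gradient step.
x_raw = 0.8184 - 0.02*-0.5424 = 0.8292
y_raw = 1.762 - 0.02*32.668 = 1.1086
Step 3: Project onto [-3, 2].
x_proj = clip(0.8292) = 0.8292
y_proj = clip(1.1086) = 1.1086
Step 4: Evaluate f.
f(0.8292, 1.1086) = 12.3353


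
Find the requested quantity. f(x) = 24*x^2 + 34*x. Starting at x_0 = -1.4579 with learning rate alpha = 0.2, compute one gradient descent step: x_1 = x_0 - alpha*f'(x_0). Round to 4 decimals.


We compute the gradient at x_0 and apply the update.
f'(x) = 48*x + 34
f'(-1.4579) = 48*-1.4579 + 34 = -35.9792
x_1 = -1.4579 - 0.2*-35.9792 = 5.7379


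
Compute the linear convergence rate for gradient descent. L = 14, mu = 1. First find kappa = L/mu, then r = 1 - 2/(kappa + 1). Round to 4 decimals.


Step 1: Compute the condition number.
kappa = L/mu = 14/1 = 14.0
Step 2: Compute the convergence rate.
r = 1 - 2/(kappa + 1) = 1 - 2*mu/(L + mu) = (L - mu)/(L + mu) = 13/15 = 0.8667


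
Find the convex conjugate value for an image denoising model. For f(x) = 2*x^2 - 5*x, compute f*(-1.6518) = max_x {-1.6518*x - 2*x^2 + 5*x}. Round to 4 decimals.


f*(y) = sup_x {y*x - a*x^2 - b*x} = sup_x {(y-b)*x - a*x^2}
FOC: (y - b) - 2a*x = 0 => x* = (y - b)/(2a)
x* = (-1.6518 + 5)/(2*2) = 0.8371
f*(-1.6518) = (y-b)^2/(4a) = (-1.6518 + 5)^2/(4*2)
= 11.2104/8 = 1.4013


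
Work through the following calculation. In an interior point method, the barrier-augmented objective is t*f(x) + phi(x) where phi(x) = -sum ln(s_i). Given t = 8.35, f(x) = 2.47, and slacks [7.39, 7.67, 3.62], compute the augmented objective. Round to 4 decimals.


Step 1: Compute log-barrier.
ln values: [2.0001, 2.0373, 1.2865]
phi = -(2.0001 + 2.0373 + 1.2865) = -5.3239
Step 2: Compute augmented objective.
t*f(x) = 8.35*2.47 = 20.6245
Total = 20.6245 - 5.3239 = 15.3006


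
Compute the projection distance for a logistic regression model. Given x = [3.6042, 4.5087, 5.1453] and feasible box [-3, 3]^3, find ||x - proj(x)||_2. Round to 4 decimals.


Project each component onto [-3, 3].
clip(3.6042) = 3.0, clip(4.5087) = 3.0, clip(5.1453) = 3.0
Projection = [3.0, 3.0, 3.0]
Squared diffs: [0.3651, 2.2762, 4.6023]
Distance = sqrt(7.2436) = 2.6914


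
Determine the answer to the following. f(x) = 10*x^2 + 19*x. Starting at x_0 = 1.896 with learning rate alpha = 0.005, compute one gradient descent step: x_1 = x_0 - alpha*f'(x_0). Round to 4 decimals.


We compute the gradient at x_0 and apply the update.
f'(x) = 20*x + 19
f'(1.896) = 20*1.896 + 19 = 56.92
x_1 = 1.896 - 0.005*56.92 = 1.6114


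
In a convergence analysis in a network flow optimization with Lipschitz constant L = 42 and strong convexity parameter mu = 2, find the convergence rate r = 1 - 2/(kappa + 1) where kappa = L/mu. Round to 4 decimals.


Step 1: Compute the condition number.
kappa = L/mu = 42/2 = 21.0
Step 2: Compute the convergence rate.
r = 1 - 2/(kappa + 1) = 1 - 2*mu/(L + mu) = (L - mu)/(L + mu) = 40/44 = 0.9091


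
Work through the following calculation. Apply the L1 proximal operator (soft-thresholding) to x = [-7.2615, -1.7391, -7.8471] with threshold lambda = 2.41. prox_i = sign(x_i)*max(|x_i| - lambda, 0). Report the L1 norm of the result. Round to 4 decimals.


Soft-thresholding with lambda = 2.41:
prox(-7.2615) = sign(-7.2615)*max(|-7.2615| - 2.41, 0) = -4.8515
prox(-1.7391) = sign(-1.7391)*max(|-1.7391| - 2.41, 0) = 0.0
prox(-7.8471) = sign(-7.8471)*max(|-7.8471| - 2.41, 0) = -5.4371
prox(x) = [-4.8515, 0.0, -5.4371]
||prox(x)||_1 = 4.8515 + 0.0 + 5.4371 = 10.2886


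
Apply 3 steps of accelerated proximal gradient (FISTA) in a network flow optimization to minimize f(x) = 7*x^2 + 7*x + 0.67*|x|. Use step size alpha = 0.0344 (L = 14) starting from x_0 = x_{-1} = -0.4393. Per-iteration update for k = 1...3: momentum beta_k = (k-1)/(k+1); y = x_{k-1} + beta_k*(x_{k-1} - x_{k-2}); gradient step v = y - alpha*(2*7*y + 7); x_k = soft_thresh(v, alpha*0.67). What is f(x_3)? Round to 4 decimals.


FISTA on f(x) = 7*x^2 + 7*x + 0.67*|x|
L = 14, alpha = 0.0344
Iteration 1: beta = 0.0, y = -0.4393 + 0.0*(-0.4393 + 0.4393) = -0.4393
  grad(y) = 0.8498, v = y - alpha*grad = -0.4685
  prox(v) = soft_thresh(-0.4685, 0.023) = -0.4455
Iteration 2: beta = 0.3333, y = -0.4455 + 0.3333*(-0.4455 + 0.4393) = -0.4475
  grad(y) = 0.7343, v = y - alpha*grad = -0.4728
  prox(v) = soft_thresh(-0.4728, 0.023) = -0.4498
Iteration 3: beta = 0.5, y = -0.4498 + 0.5*(-0.4498 + 0.4455) = -0.4519
  grad(y) = 0.6734, v = y - alpha*grad = -0.4751
  prox(v) = soft_thresh(-0.4751, 0.023) = -0.452
f(x_3) = 7*(-0.452)^2 + 7*(-0.452) + 0.67*|-0.452| = -1.431


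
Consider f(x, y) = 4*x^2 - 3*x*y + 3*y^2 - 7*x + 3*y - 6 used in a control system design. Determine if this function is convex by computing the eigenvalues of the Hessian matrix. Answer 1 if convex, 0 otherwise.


The Hessian of f(x,y) = 4*x^2 - 3*x*y + 3*y^2 - 7*x + 3*y - 6 is:
H = [[8, -3], [-3, 6]]
Trace = 8 + 6 = 14
Determinant = 8*6 - (-3)^2 = 39
Discriminant = (14)^2 - 4*39 = 40.0
Eigenvalues: lambda_1 = 3.8377, lambda_2 = 10.1623
The function is convex.

1


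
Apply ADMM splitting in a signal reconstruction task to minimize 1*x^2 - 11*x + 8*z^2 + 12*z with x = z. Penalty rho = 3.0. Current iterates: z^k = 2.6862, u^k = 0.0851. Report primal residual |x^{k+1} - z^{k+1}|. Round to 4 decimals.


ADMM iteration with rho = 3.0, z^k = 2.6862, u^k = 0.0851
Step 1: x-update.
Minimize 1*x^2 - 11*x + (3.0/2)*(x - 2.6862 + 0.0851)^2
FOC: (2*1 + 3.0)*x = 11 + 3.0*(2.6862 - 0.0851)
x^{k+1} = 3.7607
Step 2: z-update.
Minimize 8*z^2 + 12*z + (3.0/2)*(3.7607 - z + 0.0851)^2
FOC: (2*8 + 3.0)*z = -12 + 3.0*(3.7607 + 0.0851)
z^{k+1} = -0.0244
Step 3: u-update.
u^{k+1} = 0.0851 + 3.7607 + 0.0244 = 3.8701
Step 4: Primal residual = |3.7607 + 0.0244| = 3.785


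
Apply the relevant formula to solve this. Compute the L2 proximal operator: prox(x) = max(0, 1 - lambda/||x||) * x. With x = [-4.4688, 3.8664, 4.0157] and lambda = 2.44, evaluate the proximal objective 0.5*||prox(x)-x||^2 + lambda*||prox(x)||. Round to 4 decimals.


Step 1: Compute ||x||.
||x|| = 7.1446
Step 2: Compute scaling factor.
scale = max(0, 1 - 2.44/7.1446) = 0.6585
Step 3: prox(x) = [-2.9426, 2.546, 2.6443]
||prox(x)|| = 4.7046
Step 4: Proximal objective.
0.5*||prox-x||^2 = 2.9768
lambda*||prox|| = 11.4792
Total = 14.456


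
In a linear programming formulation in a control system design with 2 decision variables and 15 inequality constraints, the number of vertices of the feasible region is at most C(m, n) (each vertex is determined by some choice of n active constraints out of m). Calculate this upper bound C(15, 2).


Each vertex corresponds to some choice of n active constraints out of m, so the number of vertices is at most C(m, n) = m! / (n!(m-n)!).
m = 15, n = 2
Numerator: 15 * 14
Denominator: 2! = 2
C(15, 2) = 105


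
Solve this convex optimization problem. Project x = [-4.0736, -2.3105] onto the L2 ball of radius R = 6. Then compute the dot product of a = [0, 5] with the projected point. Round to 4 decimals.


Step 1: Compute ||x|| (intermediates to 6 decimals).
||x|| = sqrt((-4.0736)^2 + (-2.3105)^2) = 4.683228
Step 2: Project.
Since ||x|| <= R, proj = x (no scaling needed).
proj(x) = [-4.0736, -2.3105]
Step 3: Dot product.
a^T * proj(x) = 0*(-4.0736) + 5*(-2.3105) = -11.5525


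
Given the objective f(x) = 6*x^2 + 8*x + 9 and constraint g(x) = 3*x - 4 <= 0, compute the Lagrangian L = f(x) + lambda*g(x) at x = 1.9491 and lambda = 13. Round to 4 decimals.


Step 1: Evaluate f(x).
f(1.9491) = 6*1.9491^2 + 8*1.9491 + 9 = 47.3867
Step 2: Evaluate g(x).
g(1.9491) = 3*1.9491 - 4 = 1.8473
Step 3: Compute Lagrangian.
L = 47.3867 + 13*1.8473 = 71.4016


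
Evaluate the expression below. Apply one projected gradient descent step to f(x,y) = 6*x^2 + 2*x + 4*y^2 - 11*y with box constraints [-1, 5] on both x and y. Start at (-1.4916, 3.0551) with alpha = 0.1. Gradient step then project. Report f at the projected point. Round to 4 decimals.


Step 1: Compute gradient at (-1.4916, 3.0551).
grad_x = 2*6*-1.4916 + 2 = -15.8992
grad_y = 2*4*3.0551 - 11 = 13.4408
Step 2: Gradient step.
x_raw = -1.4916 - 0.1*-15.8992 = 0.0983
y_raw = 3.0551 - 0.1*13.4408 = 1.711
Step 3: Project onto [-1, 5].
x_proj = clip(0.0983) = 0.0983
y_proj = clip(1.711) = 1.711
Step 4: Evaluate f.
f(0.0983, 1.711) = -6.8562


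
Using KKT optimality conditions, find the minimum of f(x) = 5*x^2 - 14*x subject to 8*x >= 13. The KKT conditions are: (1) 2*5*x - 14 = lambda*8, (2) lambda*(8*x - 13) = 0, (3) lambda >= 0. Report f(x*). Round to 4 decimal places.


Step 1: Try lambda = 0 (constraint inactive).
x_unc = 14/(2*5) = 1.4
Check: 8*1.4 = 11.2 < 13 -- violated!
Step 2: Constraint must be active: 8*x = 13
x* = 13/8 = 1.625
lambda = (2*5*1.625 - 14)/8 = 0.2813
Step 3: Compute optimal value.
f(x*) = 5*1.625^2 - 14*1.625 = -9.5469


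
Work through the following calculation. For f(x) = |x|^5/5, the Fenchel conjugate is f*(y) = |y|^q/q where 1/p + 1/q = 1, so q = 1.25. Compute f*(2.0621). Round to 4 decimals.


The conjugate exponent q satisfies 1/p + 1/q = 1.
p = 5, so q = 5/(5 - 1) = 1.25
|y|^q = 2.0621^1.25 = 2.4711
f*(2.0621) = 2.4711 / 1.25 = 1.9769


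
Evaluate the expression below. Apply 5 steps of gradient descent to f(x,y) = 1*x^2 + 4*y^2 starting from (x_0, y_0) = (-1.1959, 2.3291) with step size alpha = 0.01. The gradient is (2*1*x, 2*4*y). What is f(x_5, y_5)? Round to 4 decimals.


Gradient descent on f(x,y) = 1*x^2 + 4*y^2.
Starting point: (-1.1959, 2.3291), alpha = 0.01
Step 1: grad_x = 2*1*-1.1959 = -2.3918, grad_y = 2*4*2.3291 = 18.6328
  x_1 = -1.1959 - 0.01*-2.3918 = -1.172
  y_1 = 2.3291 - 0.01*18.6328 = 2.1428
Step 2: grad_x = 2*1*-1.172 = -2.344, grad_y = 2*4*2.1428 = 17.1422
  x_2 = -1.172 - 0.01*-2.344 = -1.1485
  y_2 = 2.1428 - 0.01*17.1422 = 1.9714
Step 3: grad_x = 2*1*-1.1485 = -2.2971, grad_y = 2*4*1.9714 = 15.7708
  x_3 = -1.1485 - 0.01*-2.2971 = -1.1256
  y_3 = 1.9714 - 0.01*15.7708 = 1.8136
Step 4: grad_x = 2*1*-1.1256 = -2.2511, grad_y = 2*4*1.8136 = 14.5091
  x_4 = -1.1256 - 0.01*-2.2511 = -1.1031
  y_4 = 1.8136 - 0.01*14.5091 = 1.6686
Step 5: grad_x = 2*1*-1.1031 = -2.2061, grad_y = 2*4*1.6686 = 13.3484
  x_5 = -1.1031 - 0.01*-2.2061 = -1.081
  y_5 = 1.6686 - 0.01*13.3484 = 1.5351
f(-1.081, 1.5351) = 1*(-1.081)^2 + 4*1.5351^2 = 10.5943


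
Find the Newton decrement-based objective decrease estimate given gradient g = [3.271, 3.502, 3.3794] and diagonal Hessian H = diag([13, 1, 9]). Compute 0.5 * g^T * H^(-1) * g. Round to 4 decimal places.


Step 1: H is diagonal, so H^(-1) * g = [0.2516, 3.502, 0.3755].
Step 2: g^T H^(-1) g = sum_i g_i^2 / H_ii
  = (3.271)^2/13 + (3.502)^2/1 + (3.3794)^2/9
  = 0.823 + 12.264 + 1.2689 = 14.356
Step 3: Objective decrease = 0.5 * g^T H^(-1) g = 7.178


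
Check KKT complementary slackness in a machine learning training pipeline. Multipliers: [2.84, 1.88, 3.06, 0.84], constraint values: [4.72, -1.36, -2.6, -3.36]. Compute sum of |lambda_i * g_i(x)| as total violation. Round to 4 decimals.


KKT complementary slackness check:
lambda_1 * g_1 = 2.84 * 4.72 = 13.4048
lambda_2 * g_2 = 1.88 * -1.36 = -2.5568
lambda_3 * g_3 = 3.06 * -2.6 = -7.956
lambda_4 * g_4 = 0.84 * -3.36 = -2.8224
Total violation = 13.4048 + 2.5568 + 7.956 + 2.8224 = 26.74


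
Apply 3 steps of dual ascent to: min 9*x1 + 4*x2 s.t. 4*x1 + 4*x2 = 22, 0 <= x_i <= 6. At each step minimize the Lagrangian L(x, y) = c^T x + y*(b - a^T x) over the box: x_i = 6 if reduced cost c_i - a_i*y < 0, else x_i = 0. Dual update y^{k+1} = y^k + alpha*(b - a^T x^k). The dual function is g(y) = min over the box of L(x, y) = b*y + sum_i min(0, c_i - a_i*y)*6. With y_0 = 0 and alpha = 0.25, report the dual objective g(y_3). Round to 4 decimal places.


Dual ascent for LP: min 9*x1 + 4*x2, 4*x1 + 4*x2 = 22, 0 <= x_i <= 6
Step 1: y^k = 0.0, reduced costs: (9.0, 4.0)
  x^k = (0.0, 0.0), subgradient = b - a^T x = 22.0
  y^{k+1} = 0.0 + 0.25*22.0 = 5.5
Step 2: y^k = 5.5, reduced costs: (-13.0, -18.0)
  x^k = (6.0, 6.0), subgradient = b - a^T x = -26.0
  y^{k+1} = 5.5 + 0.25*-26.0 = -1.0
Step 3: y^k = -1.0, reduced costs: (13.0, 8.0)
  x^k = (0.0, 0.0), subgradient = b - a^T x = 22.0
  y^{k+1} = -1.0 + 0.25*22.0 = 4.5
Dual objective at y_3 = 4.5: reduced costs (-9.0, -14.0), box minimizer x = (6.0, 6.0)
g(y_3) = b*y + (c1 - a1*y)*x1 + (c2 - a2*y)*x2 = 22*4.5 + (-9.0)*6.0 + (-14.0)*6.0 = 99.0 - 54.0 - 84.0 = -39.0


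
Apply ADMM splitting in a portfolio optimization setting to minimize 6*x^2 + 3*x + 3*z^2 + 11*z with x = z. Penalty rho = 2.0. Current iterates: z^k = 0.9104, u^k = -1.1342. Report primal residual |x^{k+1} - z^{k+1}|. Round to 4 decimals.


ADMM iteration with rho = 2.0, z^k = 0.9104, u^k = -1.1342
Step 1: x-update.
Minimize 6*x^2 + 3*x + (2.0/2)*(x - 0.9104 - 1.1342)^2
FOC: (2*6 + 2.0)*x = -3 + 2.0*(0.9104 + 1.1342)
x^{k+1} = 0.0778
Step 2: z-update.
Minimize 3*z^2 + 11*z + (2.0/2)*(0.0778 - z - 1.1342)^2
FOC: (2*3 + 2.0)*z = -11 + 2.0*(0.0778 - 1.1342)
z^{k+1} = -1.6391
Step 3: u-update.
u^{k+1} = -1.1342 + 0.0778 + 1.6391 = 0.5827
Step 4: Primal residual = |0.0778 + 1.6391| = 1.7169


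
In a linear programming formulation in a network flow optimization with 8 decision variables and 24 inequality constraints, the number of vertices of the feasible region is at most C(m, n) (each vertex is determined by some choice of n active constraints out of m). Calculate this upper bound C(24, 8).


Each vertex corresponds to some choice of n active constraints out of m, so the number of vertices is at most C(m, n) = m! / (n!(m-n)!).
m = 24, n = 8
Numerator: 24 * 23 * 22 * 21 * 20 * 19 * 18 * 17
Denominator: 8! = 40320
C(24, 8) = 735471


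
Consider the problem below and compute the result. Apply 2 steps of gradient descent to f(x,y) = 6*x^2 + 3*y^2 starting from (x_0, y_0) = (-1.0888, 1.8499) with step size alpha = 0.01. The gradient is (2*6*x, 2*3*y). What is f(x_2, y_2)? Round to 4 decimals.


Gradient descent on f(x,y) = 6*x^2 + 3*y^2.
Starting point: (-1.0888, 1.8499), alpha = 0.01
Step 1: grad_x = 2*6*-1.0888 = -13.0656, grad_y = 2*3*1.8499 = 11.0994
  x_1 = -1.0888 - 0.01*-13.0656 = -0.9581
  y_1 = 1.8499 - 0.01*11.0994 = 1.7389
Step 2: grad_x = 2*6*-0.9581 = -11.4977, grad_y = 2*3*1.7389 = 10.4334
  x_2 = -0.9581 - 0.01*-11.4977 = -0.8432
  y_2 = 1.7389 - 0.01*10.4334 = 1.6346
f(-0.8432, 1.6346) = 6*(-0.8432)^2 + 3*1.6346^2 = 12.2811


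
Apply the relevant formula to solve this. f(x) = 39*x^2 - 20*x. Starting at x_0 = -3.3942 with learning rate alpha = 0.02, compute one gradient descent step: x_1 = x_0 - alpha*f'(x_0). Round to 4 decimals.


We compute the gradient at x_0 and apply the update.
f'(x) = 78*x - 20
f'(-3.3942) = 78*-3.3942 - 20 = -284.7476
x_1 = -3.3942 - 0.02*-284.7476 = 2.3008


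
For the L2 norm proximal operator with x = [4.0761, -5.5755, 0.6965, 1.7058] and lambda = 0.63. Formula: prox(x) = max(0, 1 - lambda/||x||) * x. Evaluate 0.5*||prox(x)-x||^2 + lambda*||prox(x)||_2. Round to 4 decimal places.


Step 1: Compute ||x||.
||x|| = 7.1481
Step 2: Compute scaling factor.
scale = max(0, 1 - 0.63/7.1481) = 0.9119
Step 3: prox(x) = [3.7169, -5.0841, 0.6351, 1.5555]
||prox(x)|| = 6.5181
Step 4: Proximal objective.
0.5*||prox-x||^2 = 0.1985
lambda*||prox|| = 4.1064
Total = 4.3049


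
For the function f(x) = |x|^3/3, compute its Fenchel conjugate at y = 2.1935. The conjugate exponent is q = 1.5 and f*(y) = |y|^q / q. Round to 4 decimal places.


The conjugate exponent q satisfies 1/p + 1/q = 1.
p = 3, so q = 3/(3 - 1) = 1.5
|y|^q = 2.1935^1.5 = 3.2487
f*(2.1935) = 3.2487 / 1.5 = 2.1658


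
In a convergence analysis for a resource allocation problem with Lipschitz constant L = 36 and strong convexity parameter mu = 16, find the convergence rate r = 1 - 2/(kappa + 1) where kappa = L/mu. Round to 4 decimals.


Step 1: Compute the condition number.
kappa = L/mu = 36/16 = 2.25
Step 2: Compute the convergence rate.
r = 1 - 2/(kappa + 1) = 1 - 2*mu/(L + mu) = (L - mu)/(L + mu) = 20/52 = 0.3846


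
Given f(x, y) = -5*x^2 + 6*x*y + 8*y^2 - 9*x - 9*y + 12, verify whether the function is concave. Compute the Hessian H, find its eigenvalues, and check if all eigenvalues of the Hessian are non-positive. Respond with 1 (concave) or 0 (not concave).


The Hessian of f(x,y) = -5*x^2 + 6*x*y + 8*y^2 - 9*x - 9*y + 12 is:
H = [[-10, 6], [6, 16]]
Trace = -10 + 16 = 6
Determinant = -10*16 - (6)^2 = -196
Discriminant = (6)^2 - 4*-196 = 820.0
Eigenvalues: lambda_1 = -11.3178, lambda_2 = 17.3178
The function is not concave.

0


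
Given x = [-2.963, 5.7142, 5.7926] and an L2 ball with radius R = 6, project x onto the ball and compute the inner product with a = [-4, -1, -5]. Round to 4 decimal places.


Step 1: Compute ||x|| (intermediates to 6 decimals).
||x|| = sqrt((-2.963)^2 + 5.7142^2 + 5.7926^2) = 8.659426
Step 2: Project.
Since ||x|| > R, scale = R/||x|| = 6/8.659426 = 0.692887, proj(x) = scale * x
proj(x) = [-2.053024, 3.959295, 4.013617]
Step 3: Dot product.
a^T * proj(x) = -4*(-2.053024) - 1*3.959295 - 5*4.013617 = -15.8153


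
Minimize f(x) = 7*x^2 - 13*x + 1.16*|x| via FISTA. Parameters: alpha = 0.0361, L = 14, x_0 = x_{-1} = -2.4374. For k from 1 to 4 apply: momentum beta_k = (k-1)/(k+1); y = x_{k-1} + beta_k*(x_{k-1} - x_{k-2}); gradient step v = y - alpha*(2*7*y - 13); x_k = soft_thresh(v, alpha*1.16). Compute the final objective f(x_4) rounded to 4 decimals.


FISTA on f(x) = 7*x^2 - 13*x + 1.16*|x|
L = 14, alpha = 0.0361
Iteration 1: beta = 0.0, y = -2.4374 + 0.0*(-2.4374 + 2.4374) = -2.4374
  grad(y) = -47.1236, v = y - alpha*grad = -0.7362
  prox(v) = soft_thresh(-0.7362, 0.0419) = -0.6944
Iteration 2: beta = 0.3333, y = -0.6944 + 0.3333*(-0.6944 + 2.4374) = -0.1133
  grad(y) = -14.5869, v = y - alpha*grad = 0.4132
  prox(v) = soft_thresh(0.4132, 0.0419) = 0.3714
Iteration 3: beta = 0.5, y = 0.3714 + 0.5*(0.3714 + 0.6944) = 0.9042
  grad(y) = -0.3409, v = y - alpha*grad = 0.9165
  prox(v) = soft_thresh(0.9165, 0.0419) = 0.8747
Iteration 4: beta = 0.6, y = 0.8747 + 0.6*(0.8747 - 0.3714) = 1.1766
  grad(y) = 3.4728, v = y - alpha*grad = 1.0513
  prox(v) = soft_thresh(1.0513, 0.0419) = 1.0094
f(x_4) = 7*1.0094^2 - 13*1.0094 + 1.16*|1.0094| = -4.8191
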